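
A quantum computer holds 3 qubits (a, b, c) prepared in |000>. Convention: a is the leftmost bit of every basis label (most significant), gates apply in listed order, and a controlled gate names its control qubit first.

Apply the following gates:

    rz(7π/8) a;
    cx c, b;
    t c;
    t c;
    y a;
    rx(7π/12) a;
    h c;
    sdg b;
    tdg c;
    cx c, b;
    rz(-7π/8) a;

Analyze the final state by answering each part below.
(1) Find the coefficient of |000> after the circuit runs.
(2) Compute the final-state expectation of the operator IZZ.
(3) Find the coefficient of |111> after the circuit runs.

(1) The final state's coefficient on |000> equals sqrt(12 - 6*sqrt(2))/8 + sqrt(2*sqrt(2) + 4)/8.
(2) In the final state, IZZ has expectation 1.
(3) The final state's coefficient on |111> equals (-sqrt(6*sqrt(2) + 12)/8 + sqrt(4 - 2*sqrt(2))/8)*exp(3*I*pi/8).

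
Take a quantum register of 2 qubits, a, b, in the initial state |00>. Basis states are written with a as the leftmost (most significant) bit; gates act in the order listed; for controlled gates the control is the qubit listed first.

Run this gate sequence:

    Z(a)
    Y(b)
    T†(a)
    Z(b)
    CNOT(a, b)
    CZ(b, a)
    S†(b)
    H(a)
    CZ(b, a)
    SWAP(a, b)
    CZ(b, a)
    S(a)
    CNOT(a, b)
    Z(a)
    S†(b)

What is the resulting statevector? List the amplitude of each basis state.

The resulting statevector has amplitude 0 on |00>, 0 on |01>, sqrt(2)*I/2 on |10>, sqrt(2)/2 on |11>.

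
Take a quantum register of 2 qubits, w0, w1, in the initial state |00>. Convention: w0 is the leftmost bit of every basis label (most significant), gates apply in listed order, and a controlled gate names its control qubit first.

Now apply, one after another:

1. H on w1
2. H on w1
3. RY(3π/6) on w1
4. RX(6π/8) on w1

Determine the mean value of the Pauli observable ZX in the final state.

In the final state, ZX has expectation 1. Key observation: steps 1-2 multiply out to the identity, so the circuit reduces to the remaining gates.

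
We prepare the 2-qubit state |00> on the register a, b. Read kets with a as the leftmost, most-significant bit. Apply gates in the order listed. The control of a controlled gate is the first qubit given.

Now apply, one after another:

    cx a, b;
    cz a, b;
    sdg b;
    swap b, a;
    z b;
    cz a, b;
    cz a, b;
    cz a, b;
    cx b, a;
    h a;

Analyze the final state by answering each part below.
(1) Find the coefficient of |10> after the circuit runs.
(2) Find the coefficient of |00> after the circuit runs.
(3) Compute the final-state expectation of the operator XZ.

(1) The final state's coefficient on |10> equals sqrt(2)/2.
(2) The amplitude on |00> is sqrt(2)/2.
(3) The observable XZ averages to 1.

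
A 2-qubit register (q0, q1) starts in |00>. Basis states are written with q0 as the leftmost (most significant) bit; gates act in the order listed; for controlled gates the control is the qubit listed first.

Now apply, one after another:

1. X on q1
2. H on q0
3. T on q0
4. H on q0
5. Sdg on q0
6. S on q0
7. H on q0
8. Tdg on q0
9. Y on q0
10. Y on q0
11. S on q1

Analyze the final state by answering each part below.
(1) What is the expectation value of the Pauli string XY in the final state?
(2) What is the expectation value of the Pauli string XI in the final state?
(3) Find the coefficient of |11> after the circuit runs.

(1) The expectation value of XY is 0. Key observation: gates 3-8 undo each other exactly, leaving only the rest of the circuit to track.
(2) The observable XI averages to 1.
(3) |11> carries amplitude sqrt(2)*I/2 in the final state.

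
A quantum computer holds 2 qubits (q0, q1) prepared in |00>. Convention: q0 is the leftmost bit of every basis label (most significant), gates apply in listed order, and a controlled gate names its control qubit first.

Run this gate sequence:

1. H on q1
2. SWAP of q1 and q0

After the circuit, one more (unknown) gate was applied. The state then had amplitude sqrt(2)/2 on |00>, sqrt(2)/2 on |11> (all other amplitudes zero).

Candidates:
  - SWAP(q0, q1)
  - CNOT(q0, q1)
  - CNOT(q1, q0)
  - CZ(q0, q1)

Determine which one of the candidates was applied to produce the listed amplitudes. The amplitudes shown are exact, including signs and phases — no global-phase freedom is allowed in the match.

The unique candidate consistent with the amplitudes is CNOT(q0, q1).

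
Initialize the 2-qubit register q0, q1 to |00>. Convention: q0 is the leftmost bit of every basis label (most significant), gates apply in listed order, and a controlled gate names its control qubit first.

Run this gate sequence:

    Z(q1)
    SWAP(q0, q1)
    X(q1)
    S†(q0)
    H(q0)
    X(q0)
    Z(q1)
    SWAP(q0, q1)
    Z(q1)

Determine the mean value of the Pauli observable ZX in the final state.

In the final state, ZX has expectation 1.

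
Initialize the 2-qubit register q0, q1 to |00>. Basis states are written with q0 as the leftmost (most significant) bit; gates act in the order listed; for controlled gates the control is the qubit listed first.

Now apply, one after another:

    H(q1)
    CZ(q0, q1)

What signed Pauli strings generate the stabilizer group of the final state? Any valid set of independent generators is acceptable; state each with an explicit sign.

One valid set of independent stabilizer generators is +IX, +ZI (any independent generating set of the same group is equally correct).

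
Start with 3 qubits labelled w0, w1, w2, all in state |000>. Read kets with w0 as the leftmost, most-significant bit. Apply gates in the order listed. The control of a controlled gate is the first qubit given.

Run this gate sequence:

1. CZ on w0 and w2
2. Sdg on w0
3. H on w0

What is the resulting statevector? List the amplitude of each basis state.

The final amplitudes are sqrt(2)/2 on |000>, sqrt(2)/2 on |100>, and 0 on every other basis state.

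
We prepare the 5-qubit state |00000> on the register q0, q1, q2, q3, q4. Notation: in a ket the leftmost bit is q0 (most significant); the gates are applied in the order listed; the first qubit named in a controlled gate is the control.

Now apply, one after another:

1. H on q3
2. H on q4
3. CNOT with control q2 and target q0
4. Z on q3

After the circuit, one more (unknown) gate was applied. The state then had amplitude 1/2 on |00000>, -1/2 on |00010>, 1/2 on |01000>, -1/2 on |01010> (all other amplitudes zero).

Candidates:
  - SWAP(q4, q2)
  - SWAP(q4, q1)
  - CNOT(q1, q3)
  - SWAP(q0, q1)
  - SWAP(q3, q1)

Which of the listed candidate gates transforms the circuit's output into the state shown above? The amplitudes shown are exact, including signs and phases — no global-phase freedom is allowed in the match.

The unique candidate consistent with the amplitudes is SWAP(q4, q1).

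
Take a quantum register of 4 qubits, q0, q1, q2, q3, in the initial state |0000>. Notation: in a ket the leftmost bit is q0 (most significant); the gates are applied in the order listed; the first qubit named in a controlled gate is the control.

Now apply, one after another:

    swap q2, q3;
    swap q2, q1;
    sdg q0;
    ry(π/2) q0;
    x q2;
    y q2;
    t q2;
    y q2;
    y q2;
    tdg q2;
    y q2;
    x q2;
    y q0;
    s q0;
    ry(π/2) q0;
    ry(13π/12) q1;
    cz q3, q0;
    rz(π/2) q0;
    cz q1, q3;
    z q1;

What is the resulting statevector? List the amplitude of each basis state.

After the circuit, the state carries amplitude -sqrt(6 - 3*sqrt(2))*exp(I*pi/4)/8 - sqrt(6 - 3*sqrt(2))*exp(3*I*pi/4)/8 + sqrt(sqrt(2) + 2)*exp(3*I*pi/4)/8 + sqrt(sqrt(2) + 2)*exp(I*pi/4)/8 on |0000>, sqrt(2 - sqrt(2))*exp(3*I*pi/4)/8 + sqrt(2 - sqrt(2))*exp(I*pi/4)/8 + sqrt(3*sqrt(2) + 6)*exp(3*I*pi/4)/8 + sqrt(3*sqrt(2) + 6)*exp(I*pi/4)/8 on |0100>, -sqrt(6 - 3*sqrt(2))*exp(I*pi/4)/8 - sqrt(6 - 3*sqrt(2))*exp(3*I*pi/4)/8 + sqrt(sqrt(2) + 2)*exp(3*I*pi/4)/8 + sqrt(sqrt(2) + 2)*exp(I*pi/4)/8 on |1000>, sqrt(2 - sqrt(2))*exp(3*I*pi/4)/8 + sqrt(2 - sqrt(2))*exp(I*pi/4)/8 + sqrt(3*sqrt(2) + 6)*exp(3*I*pi/4)/8 + sqrt(3*sqrt(2) + 6)*exp(I*pi/4)/8 on |1100>, and 0 on every other basis state. Key observation: the block from step 5 through step 12 cancels to the identity and can be dropped.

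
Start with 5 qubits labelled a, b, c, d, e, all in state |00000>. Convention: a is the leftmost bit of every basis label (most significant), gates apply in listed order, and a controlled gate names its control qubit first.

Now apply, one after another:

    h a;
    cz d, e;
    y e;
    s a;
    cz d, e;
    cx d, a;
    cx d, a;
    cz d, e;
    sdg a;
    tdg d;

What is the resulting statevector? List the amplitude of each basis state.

The resulting statevector has amplitude sqrt(2)*I/2 on |00001>, sqrt(2)*I/2 on |10001>, and 0 on every other basis state. Key observation: the block from step 4 through step 9 cancels to the identity and can be dropped.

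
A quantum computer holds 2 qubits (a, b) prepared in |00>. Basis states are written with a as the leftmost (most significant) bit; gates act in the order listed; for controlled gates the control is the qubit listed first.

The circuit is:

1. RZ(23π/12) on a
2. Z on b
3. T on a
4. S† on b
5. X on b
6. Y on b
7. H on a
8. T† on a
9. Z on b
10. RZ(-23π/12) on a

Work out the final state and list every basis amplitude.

The final amplitudes are -sqrt(2)*I/2 on |00>, 0 on |01>, -sqrt(2)*exp(I*pi/3)/2 on |10>, 0 on |11>.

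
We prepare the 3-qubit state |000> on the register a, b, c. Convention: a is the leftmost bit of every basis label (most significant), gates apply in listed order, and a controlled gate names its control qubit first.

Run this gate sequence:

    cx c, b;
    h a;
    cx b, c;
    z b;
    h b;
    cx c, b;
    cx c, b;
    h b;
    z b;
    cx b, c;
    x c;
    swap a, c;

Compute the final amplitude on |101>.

|101> carries amplitude sqrt(2)/2 in the final state. Key observation: the block from step 3 through step 10 cancels to the identity and can be dropped.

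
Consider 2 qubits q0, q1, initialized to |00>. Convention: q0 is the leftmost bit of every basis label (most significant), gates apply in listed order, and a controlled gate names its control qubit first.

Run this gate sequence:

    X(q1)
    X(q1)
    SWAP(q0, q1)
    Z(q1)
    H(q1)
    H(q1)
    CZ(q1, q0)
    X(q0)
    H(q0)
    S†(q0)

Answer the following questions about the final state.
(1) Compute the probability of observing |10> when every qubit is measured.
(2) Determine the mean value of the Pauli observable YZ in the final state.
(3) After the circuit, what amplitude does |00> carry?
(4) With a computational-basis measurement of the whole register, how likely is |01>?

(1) Outcome |10> occurs with probability 1/2.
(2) The observable YZ averages to 1.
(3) |00> carries amplitude sqrt(2)/2 in the final state.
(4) Outcome |01> occurs with probability 0.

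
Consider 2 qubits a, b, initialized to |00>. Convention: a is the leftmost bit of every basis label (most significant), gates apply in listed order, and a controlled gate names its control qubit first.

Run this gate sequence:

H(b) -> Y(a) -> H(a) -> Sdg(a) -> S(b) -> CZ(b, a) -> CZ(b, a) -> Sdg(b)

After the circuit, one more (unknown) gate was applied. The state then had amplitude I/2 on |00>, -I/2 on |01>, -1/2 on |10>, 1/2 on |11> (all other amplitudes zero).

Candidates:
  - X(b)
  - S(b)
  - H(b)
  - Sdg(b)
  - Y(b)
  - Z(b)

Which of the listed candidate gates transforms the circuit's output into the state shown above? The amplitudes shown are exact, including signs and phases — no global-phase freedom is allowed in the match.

The unique candidate consistent with the amplitudes is Z(b). Key observation: gates 5-8 undo each other exactly, leaving only the rest of the circuit to track.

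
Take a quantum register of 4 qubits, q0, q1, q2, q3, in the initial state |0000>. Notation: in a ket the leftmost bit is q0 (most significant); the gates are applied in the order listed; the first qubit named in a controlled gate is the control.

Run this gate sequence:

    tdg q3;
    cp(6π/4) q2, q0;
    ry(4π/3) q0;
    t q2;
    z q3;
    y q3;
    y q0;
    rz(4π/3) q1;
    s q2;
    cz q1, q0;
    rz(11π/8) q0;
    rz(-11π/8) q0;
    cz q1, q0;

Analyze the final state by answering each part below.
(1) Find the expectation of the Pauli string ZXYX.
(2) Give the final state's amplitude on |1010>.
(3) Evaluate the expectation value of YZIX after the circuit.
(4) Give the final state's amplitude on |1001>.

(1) The observable ZXYX averages to 0. Key observation: steps 10-13 multiply out to the identity, so the circuit reduces to the remaining gates.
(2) |1010> carries amplitude 0 in the final state.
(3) In the final state, YZIX has expectation 0.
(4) The final state's coefficient on |1001> equals -exp(I*pi/3)/2.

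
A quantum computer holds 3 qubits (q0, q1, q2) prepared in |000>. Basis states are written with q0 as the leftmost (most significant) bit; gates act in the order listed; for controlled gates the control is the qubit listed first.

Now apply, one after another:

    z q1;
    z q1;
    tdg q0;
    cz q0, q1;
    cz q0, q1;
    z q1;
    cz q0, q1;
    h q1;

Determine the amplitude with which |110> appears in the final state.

The amplitude on |110> is 0.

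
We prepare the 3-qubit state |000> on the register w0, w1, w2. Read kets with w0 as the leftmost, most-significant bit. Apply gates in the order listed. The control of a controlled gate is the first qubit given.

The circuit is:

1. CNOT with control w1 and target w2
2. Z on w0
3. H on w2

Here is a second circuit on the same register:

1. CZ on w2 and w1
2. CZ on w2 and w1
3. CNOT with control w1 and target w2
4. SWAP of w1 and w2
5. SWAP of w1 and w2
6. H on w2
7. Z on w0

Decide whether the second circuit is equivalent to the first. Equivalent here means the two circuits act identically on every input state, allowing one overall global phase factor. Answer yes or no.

Yes — the two circuits implement the same unitary up to a global phase.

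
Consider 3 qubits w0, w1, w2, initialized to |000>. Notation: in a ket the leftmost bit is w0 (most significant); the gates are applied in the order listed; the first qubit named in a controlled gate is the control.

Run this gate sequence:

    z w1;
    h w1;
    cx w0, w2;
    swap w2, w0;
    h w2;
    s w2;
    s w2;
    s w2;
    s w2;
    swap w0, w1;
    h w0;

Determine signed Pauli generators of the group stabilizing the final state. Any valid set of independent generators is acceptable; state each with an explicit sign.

One valid set of independent stabilizer generators is +IIX, +ZII, +IZI (any independent generating set of the same group is equally correct).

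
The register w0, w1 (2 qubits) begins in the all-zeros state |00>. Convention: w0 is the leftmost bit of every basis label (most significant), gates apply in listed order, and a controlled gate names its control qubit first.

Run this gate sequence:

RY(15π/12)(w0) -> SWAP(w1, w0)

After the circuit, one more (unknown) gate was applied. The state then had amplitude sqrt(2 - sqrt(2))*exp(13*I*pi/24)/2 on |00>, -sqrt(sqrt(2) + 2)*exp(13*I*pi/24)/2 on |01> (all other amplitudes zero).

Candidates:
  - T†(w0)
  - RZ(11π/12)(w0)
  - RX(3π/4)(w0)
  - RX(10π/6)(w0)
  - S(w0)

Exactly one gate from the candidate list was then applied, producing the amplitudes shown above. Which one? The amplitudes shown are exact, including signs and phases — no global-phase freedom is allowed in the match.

The unique candidate consistent with the amplitudes is RZ(11π/12)(w0).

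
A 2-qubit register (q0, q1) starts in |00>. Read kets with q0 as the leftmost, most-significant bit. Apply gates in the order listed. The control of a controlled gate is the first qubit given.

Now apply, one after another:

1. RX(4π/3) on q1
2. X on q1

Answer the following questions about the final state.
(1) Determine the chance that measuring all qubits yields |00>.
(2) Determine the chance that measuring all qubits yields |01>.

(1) A full measurement returns |00> with probability 3/4.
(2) The probability of measuring |01> is 1/4.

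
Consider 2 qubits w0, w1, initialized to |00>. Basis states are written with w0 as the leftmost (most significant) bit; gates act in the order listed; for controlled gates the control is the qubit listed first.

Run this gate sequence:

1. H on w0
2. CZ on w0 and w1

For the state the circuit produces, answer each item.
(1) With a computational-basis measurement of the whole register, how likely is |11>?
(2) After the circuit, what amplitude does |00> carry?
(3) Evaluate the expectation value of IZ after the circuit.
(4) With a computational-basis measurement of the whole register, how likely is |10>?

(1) Outcome |11> occurs with probability 0.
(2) |00> carries amplitude sqrt(2)/2 in the final state.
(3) The observable IZ averages to 1.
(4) Outcome |10> occurs with probability 1/2.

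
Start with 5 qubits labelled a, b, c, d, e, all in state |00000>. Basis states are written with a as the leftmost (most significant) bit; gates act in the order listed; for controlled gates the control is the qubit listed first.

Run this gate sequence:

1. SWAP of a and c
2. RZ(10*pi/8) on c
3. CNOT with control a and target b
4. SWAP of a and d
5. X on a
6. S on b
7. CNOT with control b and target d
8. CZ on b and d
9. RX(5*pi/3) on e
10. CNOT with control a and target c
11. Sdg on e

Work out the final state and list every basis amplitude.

The final amplitudes are sqrt(3)*exp(3*I*pi/8)/2 on |10100>, exp(3*I*pi/8)/2 on |10101>, and 0 on every other basis state.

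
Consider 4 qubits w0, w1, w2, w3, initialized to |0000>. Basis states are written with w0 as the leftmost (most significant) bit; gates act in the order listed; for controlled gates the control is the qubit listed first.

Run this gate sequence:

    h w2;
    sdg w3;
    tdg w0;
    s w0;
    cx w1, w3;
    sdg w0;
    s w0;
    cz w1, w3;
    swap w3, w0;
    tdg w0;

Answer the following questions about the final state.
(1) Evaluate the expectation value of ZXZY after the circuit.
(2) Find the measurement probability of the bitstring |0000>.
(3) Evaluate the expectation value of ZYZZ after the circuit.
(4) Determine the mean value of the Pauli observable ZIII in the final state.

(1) The expectation value of ZXZY is 0.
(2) A full measurement returns |0000> with probability 1/2.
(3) In the final state, ZYZZ has expectation 0.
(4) The expectation value of ZIII is 1.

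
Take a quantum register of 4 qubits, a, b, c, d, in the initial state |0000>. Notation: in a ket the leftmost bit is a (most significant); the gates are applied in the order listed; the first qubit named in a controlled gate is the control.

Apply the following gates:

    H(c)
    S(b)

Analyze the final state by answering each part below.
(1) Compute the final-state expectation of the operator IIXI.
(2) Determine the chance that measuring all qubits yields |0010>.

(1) The expectation value of IIXI is 1.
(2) Outcome |0010> occurs with probability 1/2.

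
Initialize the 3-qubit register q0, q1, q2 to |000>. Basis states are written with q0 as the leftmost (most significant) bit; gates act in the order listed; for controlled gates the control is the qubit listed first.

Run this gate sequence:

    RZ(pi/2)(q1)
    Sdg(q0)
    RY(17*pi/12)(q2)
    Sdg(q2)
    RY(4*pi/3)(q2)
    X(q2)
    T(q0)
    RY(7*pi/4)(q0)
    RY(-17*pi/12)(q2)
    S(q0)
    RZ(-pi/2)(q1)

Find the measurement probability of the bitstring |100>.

A full measurement returns |100> with probability -5*sqrt(2)/32 - sqrt(3)/16 + sqrt(6)/32 + 5/16.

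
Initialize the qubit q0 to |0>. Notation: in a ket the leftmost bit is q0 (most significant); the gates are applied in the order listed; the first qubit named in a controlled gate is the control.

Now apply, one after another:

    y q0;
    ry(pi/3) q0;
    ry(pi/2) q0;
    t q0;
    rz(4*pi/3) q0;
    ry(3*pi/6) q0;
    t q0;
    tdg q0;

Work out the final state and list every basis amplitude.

The resulting statevector has amplitude ((-1 + sqrt(3))*exp(I*pi/12) + I + sqrt(3)*I)*exp(I*pi/3)/4 on |0>, ((1 - sqrt(3))*exp(I*pi/12) + I + sqrt(3)*I)*exp(I*pi/3)/4 on |1>.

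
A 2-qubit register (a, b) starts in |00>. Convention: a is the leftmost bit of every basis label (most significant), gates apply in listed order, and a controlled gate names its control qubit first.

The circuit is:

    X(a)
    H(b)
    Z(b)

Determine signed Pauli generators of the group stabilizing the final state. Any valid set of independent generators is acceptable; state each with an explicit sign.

One valid set of independent stabilizer generators is -IX, -ZI (any independent generating set of the same group is equally correct).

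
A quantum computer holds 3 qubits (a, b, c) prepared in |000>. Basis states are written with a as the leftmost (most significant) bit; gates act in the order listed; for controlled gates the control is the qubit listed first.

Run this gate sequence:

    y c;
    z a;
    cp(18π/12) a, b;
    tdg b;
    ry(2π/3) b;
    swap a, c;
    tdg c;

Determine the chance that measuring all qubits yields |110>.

Outcome |110> occurs with probability 3/4.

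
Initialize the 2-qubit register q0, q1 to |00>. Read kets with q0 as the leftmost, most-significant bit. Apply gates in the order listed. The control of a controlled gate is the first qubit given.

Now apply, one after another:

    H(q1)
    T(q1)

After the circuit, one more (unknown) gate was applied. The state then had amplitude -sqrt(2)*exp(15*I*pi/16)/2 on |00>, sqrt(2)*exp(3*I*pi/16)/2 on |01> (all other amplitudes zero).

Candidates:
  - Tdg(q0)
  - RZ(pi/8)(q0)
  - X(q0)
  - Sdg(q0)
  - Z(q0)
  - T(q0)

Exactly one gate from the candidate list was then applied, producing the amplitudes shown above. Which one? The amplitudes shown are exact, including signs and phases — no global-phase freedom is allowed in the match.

It was RZ(pi/8)(q0) that produced the state shown.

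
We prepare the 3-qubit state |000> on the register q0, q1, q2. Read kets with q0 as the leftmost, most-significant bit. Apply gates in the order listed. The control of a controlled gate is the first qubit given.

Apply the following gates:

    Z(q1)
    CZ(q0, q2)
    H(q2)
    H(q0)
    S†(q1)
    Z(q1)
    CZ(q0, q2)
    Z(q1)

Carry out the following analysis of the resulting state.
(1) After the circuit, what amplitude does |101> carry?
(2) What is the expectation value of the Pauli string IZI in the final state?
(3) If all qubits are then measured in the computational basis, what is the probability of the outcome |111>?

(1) The final state's coefficient on |101> equals -1/2.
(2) The observable IZI averages to 1.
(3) A full measurement returns |111> with probability 0.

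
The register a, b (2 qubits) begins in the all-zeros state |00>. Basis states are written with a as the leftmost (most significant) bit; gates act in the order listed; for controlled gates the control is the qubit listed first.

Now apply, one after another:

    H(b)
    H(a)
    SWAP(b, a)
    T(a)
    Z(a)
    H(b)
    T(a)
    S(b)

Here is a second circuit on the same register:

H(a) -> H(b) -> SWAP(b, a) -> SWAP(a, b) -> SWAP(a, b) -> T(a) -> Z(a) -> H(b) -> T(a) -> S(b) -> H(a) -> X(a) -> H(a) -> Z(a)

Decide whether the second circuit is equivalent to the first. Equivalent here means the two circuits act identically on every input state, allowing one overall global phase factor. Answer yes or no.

Yes: on every input state the two circuits agree up to one overall phase factor.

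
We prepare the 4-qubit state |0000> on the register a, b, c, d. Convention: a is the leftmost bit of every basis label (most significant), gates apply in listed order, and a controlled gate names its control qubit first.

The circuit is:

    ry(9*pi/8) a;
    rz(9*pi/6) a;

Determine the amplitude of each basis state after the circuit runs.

After the circuit, the state carries amplitude exp(I*pi/4)*sin(pi/16) on |0000>, exp(3*I*pi/4)*cos(pi/16) on |1000>, and 0 on every other basis state.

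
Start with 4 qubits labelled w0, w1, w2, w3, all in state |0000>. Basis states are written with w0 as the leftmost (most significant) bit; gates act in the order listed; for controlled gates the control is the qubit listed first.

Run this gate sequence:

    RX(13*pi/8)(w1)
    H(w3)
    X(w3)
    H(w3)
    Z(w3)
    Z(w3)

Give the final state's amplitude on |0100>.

The amplitude on |0100> is -I*sin(3*pi/16). Key observation: gates 2-5 undo each other exactly, leaving only the rest of the circuit to track.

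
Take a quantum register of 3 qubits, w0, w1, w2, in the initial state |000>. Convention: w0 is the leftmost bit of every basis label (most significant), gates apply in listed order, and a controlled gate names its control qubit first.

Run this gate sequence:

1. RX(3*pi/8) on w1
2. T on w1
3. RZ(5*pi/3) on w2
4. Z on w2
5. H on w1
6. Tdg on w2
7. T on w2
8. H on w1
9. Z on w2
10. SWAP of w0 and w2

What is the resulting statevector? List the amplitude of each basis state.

The final amplitudes are -exp(I*pi/6)*cos(3*pi/16) on |000>, exp(11*I*pi/12)*sin(3*pi/16) on |010>, and 0 on every other basis state. Key observation: the block from step 4 through step 9 cancels to the identity and can be dropped.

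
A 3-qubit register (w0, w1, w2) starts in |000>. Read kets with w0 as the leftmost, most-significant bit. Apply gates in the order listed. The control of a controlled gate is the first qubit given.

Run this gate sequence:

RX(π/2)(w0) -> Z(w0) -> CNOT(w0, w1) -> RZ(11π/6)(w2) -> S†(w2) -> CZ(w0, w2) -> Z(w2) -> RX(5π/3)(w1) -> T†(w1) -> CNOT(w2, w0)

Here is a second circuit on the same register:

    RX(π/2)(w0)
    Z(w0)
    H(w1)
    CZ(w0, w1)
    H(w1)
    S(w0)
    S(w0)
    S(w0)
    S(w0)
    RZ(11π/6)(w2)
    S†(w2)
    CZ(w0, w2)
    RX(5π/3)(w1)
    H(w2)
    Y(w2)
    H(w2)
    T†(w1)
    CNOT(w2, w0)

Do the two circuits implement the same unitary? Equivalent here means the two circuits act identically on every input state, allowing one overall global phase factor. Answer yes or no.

No: there is an input state on which the two circuits produce genuinely different outputs (not merely differing by a phase).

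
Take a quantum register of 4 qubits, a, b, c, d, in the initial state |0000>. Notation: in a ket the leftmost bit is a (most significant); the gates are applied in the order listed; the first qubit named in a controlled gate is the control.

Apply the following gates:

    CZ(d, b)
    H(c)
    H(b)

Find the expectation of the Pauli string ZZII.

In the final state, ZZII has expectation 0.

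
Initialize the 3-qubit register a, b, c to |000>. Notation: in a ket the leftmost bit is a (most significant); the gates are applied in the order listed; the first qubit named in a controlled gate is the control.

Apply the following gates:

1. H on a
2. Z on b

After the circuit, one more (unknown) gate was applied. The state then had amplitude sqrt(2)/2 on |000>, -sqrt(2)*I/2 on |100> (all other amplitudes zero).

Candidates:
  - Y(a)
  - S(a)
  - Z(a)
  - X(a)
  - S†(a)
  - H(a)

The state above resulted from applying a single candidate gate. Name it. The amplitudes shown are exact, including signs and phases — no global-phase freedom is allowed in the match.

The unique candidate consistent with the amplitudes is S†(a).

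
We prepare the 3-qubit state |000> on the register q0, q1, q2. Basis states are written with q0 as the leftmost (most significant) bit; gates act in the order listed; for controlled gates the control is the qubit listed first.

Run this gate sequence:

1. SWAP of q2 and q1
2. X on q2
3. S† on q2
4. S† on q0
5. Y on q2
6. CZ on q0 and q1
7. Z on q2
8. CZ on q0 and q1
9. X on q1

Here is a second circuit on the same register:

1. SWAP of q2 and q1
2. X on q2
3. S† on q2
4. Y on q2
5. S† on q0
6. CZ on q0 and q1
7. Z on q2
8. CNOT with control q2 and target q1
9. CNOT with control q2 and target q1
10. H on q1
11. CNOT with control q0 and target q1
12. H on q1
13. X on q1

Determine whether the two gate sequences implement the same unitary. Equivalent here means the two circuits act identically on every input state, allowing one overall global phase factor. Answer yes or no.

Yes, they are equivalent — the unitaries differ by at most a global phase.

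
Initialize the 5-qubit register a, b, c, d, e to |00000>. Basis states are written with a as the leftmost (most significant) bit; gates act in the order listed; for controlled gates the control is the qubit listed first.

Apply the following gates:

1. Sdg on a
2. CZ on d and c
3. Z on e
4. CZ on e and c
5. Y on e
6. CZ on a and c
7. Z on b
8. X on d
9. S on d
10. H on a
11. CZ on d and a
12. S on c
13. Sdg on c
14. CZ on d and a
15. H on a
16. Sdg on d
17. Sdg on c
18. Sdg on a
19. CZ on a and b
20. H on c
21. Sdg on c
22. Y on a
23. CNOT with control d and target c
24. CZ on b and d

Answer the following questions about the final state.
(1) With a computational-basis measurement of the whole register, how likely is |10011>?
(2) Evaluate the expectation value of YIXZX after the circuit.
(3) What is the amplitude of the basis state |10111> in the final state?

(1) The probability of measuring |10011> is 1/2. Key observation: gates 9-16 undo each other exactly, leaving only the rest of the circuit to track.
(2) The observable YIXZX averages to 0.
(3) |10111> carries amplitude -sqrt(2)/2 in the final state.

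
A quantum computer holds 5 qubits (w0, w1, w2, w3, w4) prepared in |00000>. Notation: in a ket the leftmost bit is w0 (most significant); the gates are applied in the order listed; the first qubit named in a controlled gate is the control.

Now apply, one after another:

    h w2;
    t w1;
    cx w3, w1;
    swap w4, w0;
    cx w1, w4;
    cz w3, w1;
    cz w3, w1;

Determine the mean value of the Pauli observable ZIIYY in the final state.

The observable ZIIYY averages to 0. Key observation: gates 6-7 undo each other exactly, leaving only the rest of the circuit to track.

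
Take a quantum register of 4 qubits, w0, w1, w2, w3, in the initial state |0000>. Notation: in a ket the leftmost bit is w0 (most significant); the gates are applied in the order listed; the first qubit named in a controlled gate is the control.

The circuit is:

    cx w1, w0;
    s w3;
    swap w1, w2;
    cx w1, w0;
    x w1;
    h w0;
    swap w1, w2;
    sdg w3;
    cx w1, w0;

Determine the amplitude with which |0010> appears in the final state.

The amplitude on |0010> is sqrt(2)/2.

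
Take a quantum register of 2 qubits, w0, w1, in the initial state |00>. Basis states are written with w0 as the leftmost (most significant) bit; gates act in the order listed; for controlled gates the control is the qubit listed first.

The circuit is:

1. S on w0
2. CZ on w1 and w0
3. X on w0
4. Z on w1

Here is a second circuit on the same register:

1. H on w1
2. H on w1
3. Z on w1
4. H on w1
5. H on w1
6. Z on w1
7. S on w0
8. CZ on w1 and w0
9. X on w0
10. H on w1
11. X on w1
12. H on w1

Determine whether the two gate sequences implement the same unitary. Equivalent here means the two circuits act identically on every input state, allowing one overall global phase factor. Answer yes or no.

Yes: on every input state the two circuits agree up to one overall phase factor.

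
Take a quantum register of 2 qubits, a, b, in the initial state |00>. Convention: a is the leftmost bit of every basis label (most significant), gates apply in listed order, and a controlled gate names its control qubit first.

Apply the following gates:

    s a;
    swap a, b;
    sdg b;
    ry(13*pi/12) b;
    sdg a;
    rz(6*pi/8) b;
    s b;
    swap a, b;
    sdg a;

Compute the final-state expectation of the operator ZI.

The expectation value of ZI is -sqrt(6)/4 - sqrt(2)/4.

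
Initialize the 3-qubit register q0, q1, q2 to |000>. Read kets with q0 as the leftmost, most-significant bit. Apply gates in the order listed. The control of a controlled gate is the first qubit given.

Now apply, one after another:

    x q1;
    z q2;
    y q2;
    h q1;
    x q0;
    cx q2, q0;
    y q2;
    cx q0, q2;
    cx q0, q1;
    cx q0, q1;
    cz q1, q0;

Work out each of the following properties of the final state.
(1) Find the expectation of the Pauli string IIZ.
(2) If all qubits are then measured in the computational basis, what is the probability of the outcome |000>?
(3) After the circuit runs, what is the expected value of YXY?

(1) The observable IIZ averages to 1.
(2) A full measurement returns |000> with probability 1/2.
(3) The observable YXY averages to 0.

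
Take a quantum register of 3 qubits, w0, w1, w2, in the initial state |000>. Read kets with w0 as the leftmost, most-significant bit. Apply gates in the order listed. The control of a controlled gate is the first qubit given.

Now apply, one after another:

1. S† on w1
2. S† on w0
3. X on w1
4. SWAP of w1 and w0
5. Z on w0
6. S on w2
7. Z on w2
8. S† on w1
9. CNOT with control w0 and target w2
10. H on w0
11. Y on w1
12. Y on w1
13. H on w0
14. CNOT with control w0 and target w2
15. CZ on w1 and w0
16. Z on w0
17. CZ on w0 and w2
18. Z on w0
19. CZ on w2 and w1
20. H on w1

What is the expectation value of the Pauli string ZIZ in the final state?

In the final state, ZIZ has expectation -1.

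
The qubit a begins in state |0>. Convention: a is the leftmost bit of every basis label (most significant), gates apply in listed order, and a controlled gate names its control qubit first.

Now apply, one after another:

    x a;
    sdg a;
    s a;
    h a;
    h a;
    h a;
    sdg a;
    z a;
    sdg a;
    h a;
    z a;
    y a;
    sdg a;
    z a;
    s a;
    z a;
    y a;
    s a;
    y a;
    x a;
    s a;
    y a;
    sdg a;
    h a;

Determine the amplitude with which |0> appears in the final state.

The final state's coefficient on |0> equals -sqrt(2)/2.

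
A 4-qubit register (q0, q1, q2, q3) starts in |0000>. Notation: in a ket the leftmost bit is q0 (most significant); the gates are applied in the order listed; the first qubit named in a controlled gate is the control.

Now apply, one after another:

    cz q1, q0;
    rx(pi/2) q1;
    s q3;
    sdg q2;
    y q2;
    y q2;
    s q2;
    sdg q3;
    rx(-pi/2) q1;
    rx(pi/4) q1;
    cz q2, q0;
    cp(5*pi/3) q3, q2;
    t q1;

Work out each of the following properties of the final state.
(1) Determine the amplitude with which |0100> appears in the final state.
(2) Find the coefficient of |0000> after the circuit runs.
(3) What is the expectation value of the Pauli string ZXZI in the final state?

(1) The amplitude on |0100> is -sqrt(2 - sqrt(2))*exp(3*I*pi/4)/2. Key observation: the block from step 2 through step 9 cancels to the identity and can be dropped.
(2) The amplitude on |0000> is sqrt(sqrt(2) + 2)/2.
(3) The observable ZXZI averages to 1/2.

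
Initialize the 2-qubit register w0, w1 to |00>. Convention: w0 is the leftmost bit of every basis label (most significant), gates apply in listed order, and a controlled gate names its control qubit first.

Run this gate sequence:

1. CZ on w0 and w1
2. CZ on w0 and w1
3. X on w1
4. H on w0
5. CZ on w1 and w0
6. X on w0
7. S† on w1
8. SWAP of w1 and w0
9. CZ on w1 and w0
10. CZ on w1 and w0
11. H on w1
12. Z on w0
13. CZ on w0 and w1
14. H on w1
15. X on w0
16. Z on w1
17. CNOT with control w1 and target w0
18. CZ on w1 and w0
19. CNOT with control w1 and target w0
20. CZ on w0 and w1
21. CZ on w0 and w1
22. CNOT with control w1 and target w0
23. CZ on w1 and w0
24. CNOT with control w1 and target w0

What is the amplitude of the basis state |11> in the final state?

The amplitude on |11> is 0. Key observation: gates 17-24 undo each other exactly, leaving only the rest of the circuit to track.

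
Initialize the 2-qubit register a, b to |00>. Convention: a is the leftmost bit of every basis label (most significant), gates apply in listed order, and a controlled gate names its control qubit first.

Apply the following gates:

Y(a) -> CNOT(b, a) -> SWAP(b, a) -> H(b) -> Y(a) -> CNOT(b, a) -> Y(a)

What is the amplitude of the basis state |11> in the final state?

|11> carries amplitude sqrt(2)*I/2 in the final state.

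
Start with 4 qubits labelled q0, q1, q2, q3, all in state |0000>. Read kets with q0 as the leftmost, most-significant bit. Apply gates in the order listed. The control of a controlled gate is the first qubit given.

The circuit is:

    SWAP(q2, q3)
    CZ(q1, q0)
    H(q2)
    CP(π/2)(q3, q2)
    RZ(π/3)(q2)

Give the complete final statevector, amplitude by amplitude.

The resulting statevector has amplitude -sqrt(2)*exp(5*I*pi/6)/2 on |0000>, sqrt(2)*exp(I*pi/6)/2 on |0010>, and 0 on every other basis state.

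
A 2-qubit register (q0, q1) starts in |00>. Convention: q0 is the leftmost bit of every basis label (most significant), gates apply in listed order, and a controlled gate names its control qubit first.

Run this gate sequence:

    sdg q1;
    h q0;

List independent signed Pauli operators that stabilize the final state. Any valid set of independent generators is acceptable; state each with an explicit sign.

The final state is stabilized by the group generated by +XI, +IZ; other independent generating sets are equally valid.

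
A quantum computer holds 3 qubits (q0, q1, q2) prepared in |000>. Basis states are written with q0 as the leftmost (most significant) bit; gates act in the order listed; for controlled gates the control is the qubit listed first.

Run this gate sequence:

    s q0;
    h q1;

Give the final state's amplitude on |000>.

The amplitude on |000> is sqrt(2)/2.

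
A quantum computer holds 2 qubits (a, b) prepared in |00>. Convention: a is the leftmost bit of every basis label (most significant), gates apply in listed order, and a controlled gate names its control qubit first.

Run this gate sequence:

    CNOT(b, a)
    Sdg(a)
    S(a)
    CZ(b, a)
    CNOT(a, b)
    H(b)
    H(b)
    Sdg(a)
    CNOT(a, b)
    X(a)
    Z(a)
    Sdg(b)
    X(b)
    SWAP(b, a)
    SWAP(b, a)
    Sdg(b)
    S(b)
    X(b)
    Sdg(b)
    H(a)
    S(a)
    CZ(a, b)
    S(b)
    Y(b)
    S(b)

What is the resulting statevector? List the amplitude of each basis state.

The resulting statevector has amplitude 0 on |00>, sqrt(2)/2 on |01>, 0 on |10>, -sqrt(2)*I/2 on |11>.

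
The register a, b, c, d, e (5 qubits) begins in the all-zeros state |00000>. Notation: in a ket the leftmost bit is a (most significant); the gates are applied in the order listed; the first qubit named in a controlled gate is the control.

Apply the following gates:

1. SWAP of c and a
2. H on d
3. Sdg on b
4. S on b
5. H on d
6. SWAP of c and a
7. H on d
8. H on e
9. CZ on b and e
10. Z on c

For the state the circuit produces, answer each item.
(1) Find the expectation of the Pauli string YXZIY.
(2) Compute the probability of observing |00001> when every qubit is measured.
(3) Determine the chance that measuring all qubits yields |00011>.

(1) The expectation value of YXZIY is 0. Key observation: gates 1-6 undo each other exactly, leaving only the rest of the circuit to track.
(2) Outcome |00001> occurs with probability 1/4.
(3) Outcome |00011> occurs with probability 1/4.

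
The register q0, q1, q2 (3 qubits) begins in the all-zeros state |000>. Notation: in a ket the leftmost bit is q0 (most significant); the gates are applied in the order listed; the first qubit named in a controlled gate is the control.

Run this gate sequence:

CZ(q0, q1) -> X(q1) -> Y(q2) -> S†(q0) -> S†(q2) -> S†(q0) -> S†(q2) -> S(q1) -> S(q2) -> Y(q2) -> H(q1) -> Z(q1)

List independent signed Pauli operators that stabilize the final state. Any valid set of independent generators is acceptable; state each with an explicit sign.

The final state is stabilized by the group generated by +IXI, +ZII, +IIZ; other independent generating sets are equally valid.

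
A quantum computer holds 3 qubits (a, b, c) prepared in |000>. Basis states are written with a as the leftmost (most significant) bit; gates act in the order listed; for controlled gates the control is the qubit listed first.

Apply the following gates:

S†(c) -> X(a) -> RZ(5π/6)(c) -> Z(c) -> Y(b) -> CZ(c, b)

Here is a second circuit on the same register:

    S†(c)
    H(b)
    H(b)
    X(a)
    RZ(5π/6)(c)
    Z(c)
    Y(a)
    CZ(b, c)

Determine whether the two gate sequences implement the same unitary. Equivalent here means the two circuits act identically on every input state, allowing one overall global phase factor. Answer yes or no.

No, they are not equivalent — no single phase factor reconciles the two unitaries.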